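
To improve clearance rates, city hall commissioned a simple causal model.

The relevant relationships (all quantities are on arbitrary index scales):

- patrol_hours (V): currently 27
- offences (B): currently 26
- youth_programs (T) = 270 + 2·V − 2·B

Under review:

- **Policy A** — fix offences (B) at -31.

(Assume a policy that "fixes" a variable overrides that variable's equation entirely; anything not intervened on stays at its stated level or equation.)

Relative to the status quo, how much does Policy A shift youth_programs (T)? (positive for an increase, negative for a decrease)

Baseline:
  V = 27
  B = 26
  T = 270 + 2·27 − 2·26 = 272
Policy A (B := -31):
  V = 27
  B = -31
  T = 270 + 2·27 − 2·(-31) = 386
Change in T: 386 − 272 = 114

114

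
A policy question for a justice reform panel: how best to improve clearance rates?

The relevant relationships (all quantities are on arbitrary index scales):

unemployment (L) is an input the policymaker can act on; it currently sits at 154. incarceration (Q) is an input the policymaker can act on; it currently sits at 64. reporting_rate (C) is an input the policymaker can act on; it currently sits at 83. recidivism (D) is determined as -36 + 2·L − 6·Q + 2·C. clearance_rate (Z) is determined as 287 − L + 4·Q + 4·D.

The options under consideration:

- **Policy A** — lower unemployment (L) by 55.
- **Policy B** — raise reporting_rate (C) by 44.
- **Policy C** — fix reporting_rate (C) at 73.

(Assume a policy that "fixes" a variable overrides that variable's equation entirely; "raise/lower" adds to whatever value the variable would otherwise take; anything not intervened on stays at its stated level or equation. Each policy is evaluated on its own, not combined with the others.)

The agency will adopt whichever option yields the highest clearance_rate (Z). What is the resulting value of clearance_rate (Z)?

957

Policy A (L − 55):
  L = 154 − 55 = 99
  Q = 64
  C = 83
  D = -36 + 2·99 − 6·64 + 2·83 = -56
  Z = 287 − 99 + 4·64 + 4·(-56) = 220
Policy B (C + 44):
  L = 154
  Q = 64
  C = 83 + 44 = 127
  D = -36 + 2·154 − 6·64 + 2·127 = 142
  Z = 287 − 154 + 4·64 + 4·142 = 957
Policy C (C := 73):
  L = 154
  Q = 64
  C = 73
  D = -36 + 2·154 − 6·64 + 2·73 = 34
  Z = 287 − 154 + 4·64 + 4·34 = 525
Comparing — Policy A: Z=220, Policy B: Z=957, Policy C: Z=525. Highest is 957 (Policy B).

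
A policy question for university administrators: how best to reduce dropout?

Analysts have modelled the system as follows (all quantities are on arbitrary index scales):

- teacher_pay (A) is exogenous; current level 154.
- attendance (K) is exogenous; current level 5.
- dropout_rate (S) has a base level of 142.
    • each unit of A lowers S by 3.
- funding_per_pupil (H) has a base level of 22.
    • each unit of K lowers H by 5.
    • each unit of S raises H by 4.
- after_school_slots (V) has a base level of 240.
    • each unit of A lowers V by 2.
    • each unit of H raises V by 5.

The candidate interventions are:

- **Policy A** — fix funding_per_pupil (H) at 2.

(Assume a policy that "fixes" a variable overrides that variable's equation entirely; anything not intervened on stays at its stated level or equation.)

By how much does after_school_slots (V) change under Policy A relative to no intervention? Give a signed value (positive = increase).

6425

Baseline:
  A = 154
  K = 5
  S = 142 − 3·154 = -320
  H = 22 − 5·5 + 4·(-320) = -1283
  V = 240 − 2·154 + 5·(-1283) = -6483
Policy A (H := 2):
  A = 154
  K = 5
  S = 142 − 3·154 = -320
  H = 2
  V = 240 − 2·154 + 5·2 = -58
Change in V: -58 − (-6483) = 6425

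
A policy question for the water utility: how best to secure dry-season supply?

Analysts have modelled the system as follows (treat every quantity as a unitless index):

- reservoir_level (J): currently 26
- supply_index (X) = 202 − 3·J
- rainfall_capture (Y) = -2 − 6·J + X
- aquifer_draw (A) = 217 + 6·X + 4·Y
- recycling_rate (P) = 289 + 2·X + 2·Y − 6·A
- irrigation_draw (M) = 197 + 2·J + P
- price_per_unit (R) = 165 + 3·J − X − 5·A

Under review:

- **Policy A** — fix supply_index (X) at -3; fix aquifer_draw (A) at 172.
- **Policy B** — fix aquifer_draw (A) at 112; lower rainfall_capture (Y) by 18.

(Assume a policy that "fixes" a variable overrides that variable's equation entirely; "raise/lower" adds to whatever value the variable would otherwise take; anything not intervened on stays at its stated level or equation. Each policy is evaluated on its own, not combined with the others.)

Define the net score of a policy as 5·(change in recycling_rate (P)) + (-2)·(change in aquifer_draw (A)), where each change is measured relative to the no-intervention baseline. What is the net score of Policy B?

Baseline:
  J = 26
  X = 202 − 3·26 = 124
  Y = -2 − 6·26 + 124 = -34
  A = 217 + 6·124 + 4·(-34) = 825
  P = 289 + 2·124 + 2·(-34) − 6·825 = -4481
Policy B (A := 112, Y − 18):
  J = 26
  X = 202 − 3·26 = 124
  Y = -2 − 6·26 + 124 (−18 from intervention) = -52
  A = 112
  P = 289 + 2·124 + 2·(-52) − 6·112 = -239
ΔP = -239 − (-4481) = 4242; ΔA = 112 − 825 = -713
Score = 5·4242 + (-2)·(-713) = 22636

22636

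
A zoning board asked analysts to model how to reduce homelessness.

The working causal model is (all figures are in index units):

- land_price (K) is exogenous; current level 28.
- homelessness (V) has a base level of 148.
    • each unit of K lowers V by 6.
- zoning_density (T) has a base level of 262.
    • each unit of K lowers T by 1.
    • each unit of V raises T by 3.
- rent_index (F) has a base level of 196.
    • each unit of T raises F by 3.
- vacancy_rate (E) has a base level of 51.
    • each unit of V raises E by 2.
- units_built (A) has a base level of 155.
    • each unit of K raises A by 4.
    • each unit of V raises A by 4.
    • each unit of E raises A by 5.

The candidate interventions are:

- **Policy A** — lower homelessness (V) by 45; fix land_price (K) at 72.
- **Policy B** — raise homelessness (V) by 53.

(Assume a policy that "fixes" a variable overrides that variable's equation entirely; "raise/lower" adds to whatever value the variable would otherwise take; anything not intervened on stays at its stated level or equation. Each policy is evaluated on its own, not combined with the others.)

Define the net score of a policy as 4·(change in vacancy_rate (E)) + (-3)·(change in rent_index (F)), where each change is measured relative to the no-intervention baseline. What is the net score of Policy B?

-1007

Baseline:
  K = 28
  V = 148 − 6·28 = -20
  T = 262 − 28 + 3·(-20) = 174
  F = 196 + 3·174 = 718
  E = 51 + 2·(-20) = 11
Policy B (V + 53):
  K = 28
  V = 148 − 6·28 (+53 from intervention) = 33
  T = 262 − 28 + 3·33 = 333
  F = 196 + 3·333 = 1195
  E = 51 + 2·33 = 117
ΔE = 117 − 11 = 106; ΔF = 1195 − 718 = 477
Score = 4·106 + (-3)·477 = -1007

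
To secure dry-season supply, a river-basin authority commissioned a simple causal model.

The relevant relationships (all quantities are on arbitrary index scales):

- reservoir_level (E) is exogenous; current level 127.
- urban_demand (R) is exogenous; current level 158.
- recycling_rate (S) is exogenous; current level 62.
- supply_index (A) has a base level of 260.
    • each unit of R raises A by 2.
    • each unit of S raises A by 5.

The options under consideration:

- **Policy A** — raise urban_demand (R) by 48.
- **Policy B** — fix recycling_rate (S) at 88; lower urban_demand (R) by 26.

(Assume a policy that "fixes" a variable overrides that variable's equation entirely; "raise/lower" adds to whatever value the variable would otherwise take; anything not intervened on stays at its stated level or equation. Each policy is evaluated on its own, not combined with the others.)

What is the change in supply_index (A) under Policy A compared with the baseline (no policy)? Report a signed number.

96

Baseline:
  R = 158
  S = 62
  A = 260 + 2·158 + 5·62 = 886
Policy A (R + 48):
  R = 158 + 48 = 206
  S = 62
  A = 260 + 2·206 + 5·62 = 982
Change in A: 982 − 886 = 96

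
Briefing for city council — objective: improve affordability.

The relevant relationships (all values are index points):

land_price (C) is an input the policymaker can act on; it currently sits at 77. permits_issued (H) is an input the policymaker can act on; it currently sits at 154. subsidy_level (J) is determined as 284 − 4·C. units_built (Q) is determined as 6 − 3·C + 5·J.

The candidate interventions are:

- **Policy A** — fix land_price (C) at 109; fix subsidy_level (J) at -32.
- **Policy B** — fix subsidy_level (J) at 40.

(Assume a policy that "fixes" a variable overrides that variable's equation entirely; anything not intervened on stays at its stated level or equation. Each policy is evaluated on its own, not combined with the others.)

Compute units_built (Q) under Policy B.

-25

Policy B (J := 40):
  C = 77
  J = 40
  Q = 6 − 3·77 + 5·40 = -25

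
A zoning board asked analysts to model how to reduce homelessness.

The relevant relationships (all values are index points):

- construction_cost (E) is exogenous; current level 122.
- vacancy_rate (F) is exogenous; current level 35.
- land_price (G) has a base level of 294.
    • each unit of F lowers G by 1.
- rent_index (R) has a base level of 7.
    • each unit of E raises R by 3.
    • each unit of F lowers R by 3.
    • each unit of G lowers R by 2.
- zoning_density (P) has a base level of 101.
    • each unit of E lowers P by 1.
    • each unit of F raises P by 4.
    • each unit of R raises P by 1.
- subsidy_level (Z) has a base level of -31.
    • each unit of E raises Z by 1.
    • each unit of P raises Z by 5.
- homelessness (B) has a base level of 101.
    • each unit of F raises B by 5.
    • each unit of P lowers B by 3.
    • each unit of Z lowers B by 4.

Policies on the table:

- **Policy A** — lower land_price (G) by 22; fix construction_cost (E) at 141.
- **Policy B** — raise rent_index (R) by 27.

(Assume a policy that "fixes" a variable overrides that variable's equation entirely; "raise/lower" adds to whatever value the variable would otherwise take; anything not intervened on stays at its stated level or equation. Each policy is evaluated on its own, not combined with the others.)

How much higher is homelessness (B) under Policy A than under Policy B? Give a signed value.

Policy A (G − 22, E := 141):
  E = 141
  F = 35
  G = 294 − 35 (−22 from intervention) = 237
  R = 7 + 3·141 − 3·35 − 2·237 = -149
  P = 101 − 141 + 4·35 + (-149) = -49
  Z = -31 + 141 + 5·(-49) = -135
  B = 101 + 5·35 − 3·(-49) − 4·(-135) = 963
Policy B (R + 27):
  E = 122
  F = 35
  G = 294 − 35 = 259
  R = 7 + 3·122 − 3·35 − 2·259 (+27 from intervention) = -223
  P = 101 − 122 + 4·35 + (-223) = -104
  Z = -31 + 122 + 5·(-104) = -429
  B = 101 + 5·35 − 3·(-104) − 4·(-429) = 2304
B: 963 − 2304 = -1341

-1341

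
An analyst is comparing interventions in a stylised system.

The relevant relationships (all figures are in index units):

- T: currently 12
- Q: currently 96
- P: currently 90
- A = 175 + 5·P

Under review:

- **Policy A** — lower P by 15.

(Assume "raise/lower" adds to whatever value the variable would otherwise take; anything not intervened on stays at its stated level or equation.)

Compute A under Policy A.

Policy A (P − 15):
  P = 90 − 15 = 75
  A = 175 + 5·75 = 550

550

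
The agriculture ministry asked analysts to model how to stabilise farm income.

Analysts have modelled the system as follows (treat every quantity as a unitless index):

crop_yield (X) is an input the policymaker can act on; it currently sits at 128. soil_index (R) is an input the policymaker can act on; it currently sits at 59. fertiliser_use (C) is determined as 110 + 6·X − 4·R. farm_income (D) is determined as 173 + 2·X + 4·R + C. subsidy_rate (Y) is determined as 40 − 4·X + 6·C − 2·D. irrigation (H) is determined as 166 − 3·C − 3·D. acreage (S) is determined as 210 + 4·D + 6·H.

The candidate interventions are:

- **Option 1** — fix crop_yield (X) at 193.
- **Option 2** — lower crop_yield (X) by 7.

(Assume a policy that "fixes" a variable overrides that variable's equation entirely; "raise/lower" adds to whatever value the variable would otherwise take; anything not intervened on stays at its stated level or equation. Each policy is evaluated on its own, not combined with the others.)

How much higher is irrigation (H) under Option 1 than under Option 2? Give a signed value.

Option 1 (X := 193):
  X = 193
  R = 59
  C = 110 + 6·193 − 4·59 = 1032
  D = 173 + 2·193 + 4·59 + 1032 = 1827
  H = 166 − 3·1032 − 3·1827 = -8411
Option 2 (X − 7):
  X = 128 − 7 = 121
  R = 59
  C = 110 + 6·121 − 4·59 = 600
  D = 173 + 2·121 + 4·59 + 600 = 1251
  H = 166 − 3·600 − 3·1251 = -5387
H: -8411 − (-5387) = -3024

-3024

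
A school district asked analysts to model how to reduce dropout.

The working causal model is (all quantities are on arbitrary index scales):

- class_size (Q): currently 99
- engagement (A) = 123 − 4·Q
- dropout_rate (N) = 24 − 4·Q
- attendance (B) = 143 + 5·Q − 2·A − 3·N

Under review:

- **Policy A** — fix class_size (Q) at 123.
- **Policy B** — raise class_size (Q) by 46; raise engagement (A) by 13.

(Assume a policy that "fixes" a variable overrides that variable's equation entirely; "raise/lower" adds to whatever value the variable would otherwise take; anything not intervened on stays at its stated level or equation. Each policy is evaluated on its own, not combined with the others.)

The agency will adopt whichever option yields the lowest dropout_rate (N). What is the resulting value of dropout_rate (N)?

Policy A (Q := 123):
  Q = 123
  N = 24 − 4·123 = -468
Policy B (Q + 46, A + 13):
  Q = 99 + 46 = 145
  N = 24 − 4·145 = -556
Comparing — Policy A: N=-468, Policy B: N=-556. Lowest is -556 (Policy B).

-556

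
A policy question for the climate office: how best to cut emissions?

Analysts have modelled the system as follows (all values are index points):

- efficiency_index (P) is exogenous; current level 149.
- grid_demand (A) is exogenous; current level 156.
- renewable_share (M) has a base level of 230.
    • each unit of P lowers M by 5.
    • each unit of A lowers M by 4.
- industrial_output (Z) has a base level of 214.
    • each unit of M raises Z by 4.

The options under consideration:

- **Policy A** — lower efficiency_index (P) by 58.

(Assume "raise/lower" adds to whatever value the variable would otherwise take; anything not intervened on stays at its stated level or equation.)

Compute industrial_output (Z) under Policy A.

Policy A (P − 58):
  P = 149 − 58 = 91
  A = 156
  M = 230 − 5·91 − 4·156 = -849
  Z = 214 + 4·(-849) = -3182

-3182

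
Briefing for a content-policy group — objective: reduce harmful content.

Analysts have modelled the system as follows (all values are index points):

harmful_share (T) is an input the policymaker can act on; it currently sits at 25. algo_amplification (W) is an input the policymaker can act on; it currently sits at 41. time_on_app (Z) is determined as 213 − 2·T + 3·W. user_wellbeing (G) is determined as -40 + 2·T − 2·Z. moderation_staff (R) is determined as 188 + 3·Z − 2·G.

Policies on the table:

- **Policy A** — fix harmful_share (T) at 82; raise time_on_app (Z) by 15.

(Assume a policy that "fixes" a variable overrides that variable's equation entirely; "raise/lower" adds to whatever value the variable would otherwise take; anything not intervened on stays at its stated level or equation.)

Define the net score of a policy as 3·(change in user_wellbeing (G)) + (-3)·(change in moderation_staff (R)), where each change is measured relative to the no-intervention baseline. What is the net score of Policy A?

3699

Baseline:
  T = 25
  W = 41
  Z = 213 − 2·25 + 3·41 = 286
  G = -40 + 2·25 − 2·286 = -562
  R = 188 + 3·286 − 2·(-562) = 2170
Policy A (T := 82, Z + 15):
  T = 82
  W = 41
  Z = 213 − 2·82 + 3·41 (+15 from intervention) = 187
  G = -40 + 2·82 − 2·187 = -250
  R = 188 + 3·187 − 2·(-250) = 1249
ΔG = -250 − (-562) = 312; ΔR = 1249 − 2170 = -921
Score = 3·312 + (-3)·(-921) = 3699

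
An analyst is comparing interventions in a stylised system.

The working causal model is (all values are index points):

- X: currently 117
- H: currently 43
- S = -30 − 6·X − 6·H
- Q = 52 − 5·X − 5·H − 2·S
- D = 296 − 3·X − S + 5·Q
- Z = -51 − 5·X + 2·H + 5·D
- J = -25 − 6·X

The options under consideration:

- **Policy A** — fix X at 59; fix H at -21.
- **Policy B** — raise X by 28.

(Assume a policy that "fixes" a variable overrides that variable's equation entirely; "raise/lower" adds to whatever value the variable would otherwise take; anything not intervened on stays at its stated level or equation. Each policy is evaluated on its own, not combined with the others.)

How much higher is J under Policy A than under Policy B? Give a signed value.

Policy A (X := 59, H := -21):
  X = 59
  J = -25 − 6·59 = -379
Policy B (X + 28):
  X = 117 + 28 = 145
  J = -25 − 6·145 = -895
J: -379 − (-895) = 516

516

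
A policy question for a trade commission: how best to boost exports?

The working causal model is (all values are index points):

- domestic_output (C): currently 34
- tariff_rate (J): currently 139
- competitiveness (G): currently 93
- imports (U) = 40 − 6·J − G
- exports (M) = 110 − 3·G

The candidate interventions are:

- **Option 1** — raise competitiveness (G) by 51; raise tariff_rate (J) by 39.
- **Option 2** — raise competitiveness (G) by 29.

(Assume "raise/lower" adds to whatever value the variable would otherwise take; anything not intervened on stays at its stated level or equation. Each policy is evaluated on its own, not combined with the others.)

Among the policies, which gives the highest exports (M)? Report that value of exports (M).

Option 1 (G + 51, J + 39):
  G = 93 + 51 = 144
  M = 110 − 3·144 = -322
Option 2 (G + 29):
  G = 93 + 29 = 122
  M = 110 − 3·122 = -256
Comparing — Option 1: M=-322, Option 2: M=-256. Highest is -256 (Option 2).

-256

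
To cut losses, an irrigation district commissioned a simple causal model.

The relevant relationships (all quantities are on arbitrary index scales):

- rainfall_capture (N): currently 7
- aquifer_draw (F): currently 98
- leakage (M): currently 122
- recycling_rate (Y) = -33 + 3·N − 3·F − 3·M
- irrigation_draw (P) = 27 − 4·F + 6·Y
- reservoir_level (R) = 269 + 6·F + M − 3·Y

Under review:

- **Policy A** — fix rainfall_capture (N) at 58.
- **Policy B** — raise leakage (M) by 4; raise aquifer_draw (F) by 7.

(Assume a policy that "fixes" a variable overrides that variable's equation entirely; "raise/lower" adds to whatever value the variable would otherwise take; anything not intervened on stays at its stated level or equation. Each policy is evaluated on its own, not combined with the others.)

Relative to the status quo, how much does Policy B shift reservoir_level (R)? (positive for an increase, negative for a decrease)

145

Baseline:
  N = 7
  F = 98
  M = 122
  Y = -33 + 3·7 − 3·98 − 3·122 = -672
  R = 269 + 6·98 + 122 − 3·(-672) = 2995
Policy B (M + 4, F + 7):
  N = 7
  F = 98 + 7 = 105
  M = 122 + 4 = 126
  Y = -33 + 3·7 − 3·105 − 3·126 = -705
  R = 269 + 6·105 + 126 − 3·(-705) = 3140
Change in R: 3140 − 2995 = 145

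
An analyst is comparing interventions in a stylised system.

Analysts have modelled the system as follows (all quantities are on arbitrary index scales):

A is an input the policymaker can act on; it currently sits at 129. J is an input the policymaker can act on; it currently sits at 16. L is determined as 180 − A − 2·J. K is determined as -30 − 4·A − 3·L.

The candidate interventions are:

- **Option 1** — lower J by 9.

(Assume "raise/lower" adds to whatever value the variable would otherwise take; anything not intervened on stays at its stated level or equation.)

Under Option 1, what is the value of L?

Option 1 (J − 9):
  A = 129
  J = 16 − 9 = 7
  L = 180 − 129 − 2·7 = 37

37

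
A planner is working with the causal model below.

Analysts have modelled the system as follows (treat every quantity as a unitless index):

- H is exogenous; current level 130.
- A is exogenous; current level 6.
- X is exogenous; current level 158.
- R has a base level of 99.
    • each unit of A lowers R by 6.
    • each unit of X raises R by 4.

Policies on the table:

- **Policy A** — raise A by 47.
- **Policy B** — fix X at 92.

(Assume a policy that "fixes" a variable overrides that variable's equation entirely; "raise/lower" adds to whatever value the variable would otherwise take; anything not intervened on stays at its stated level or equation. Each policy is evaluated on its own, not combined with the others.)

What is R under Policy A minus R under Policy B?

Policy A (A + 47):
  A = 6 + 47 = 53
  X = 158
  R = 99 − 6·53 + 4·158 = 413
Policy B (X := 92):
  A = 6
  X = 92
  R = 99 − 6·6 + 4·92 = 431
R: 413 − 431 = -18

-18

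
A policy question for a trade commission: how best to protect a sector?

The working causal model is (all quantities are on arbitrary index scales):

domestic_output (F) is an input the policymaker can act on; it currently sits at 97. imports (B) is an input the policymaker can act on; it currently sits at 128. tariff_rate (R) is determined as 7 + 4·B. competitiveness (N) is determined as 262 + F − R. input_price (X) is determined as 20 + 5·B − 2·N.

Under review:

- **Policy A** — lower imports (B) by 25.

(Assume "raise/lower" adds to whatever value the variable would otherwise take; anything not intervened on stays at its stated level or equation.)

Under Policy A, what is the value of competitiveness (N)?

-60

Policy A (B − 25):
  F = 97
  B = 128 − 25 = 103
  R = 7 + 4·103 = 419
  N = 262 + 97 − 419 = -60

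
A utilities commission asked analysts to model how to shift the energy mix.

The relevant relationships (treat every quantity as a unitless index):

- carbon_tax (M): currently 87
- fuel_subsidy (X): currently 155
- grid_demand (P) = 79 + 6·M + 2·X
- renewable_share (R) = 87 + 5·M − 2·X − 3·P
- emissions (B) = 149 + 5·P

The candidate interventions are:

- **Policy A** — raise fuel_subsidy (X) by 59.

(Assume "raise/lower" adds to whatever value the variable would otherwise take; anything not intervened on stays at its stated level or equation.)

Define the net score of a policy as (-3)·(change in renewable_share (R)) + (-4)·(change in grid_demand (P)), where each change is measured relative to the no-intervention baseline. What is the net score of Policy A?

944

Baseline:
  M = 87
  X = 155
  P = 79 + 6·87 + 2·155 = 911
  R = 87 + 5·87 − 2·155 − 3·911 = -2521
Policy A (X + 59):
  M = 87
  X = 155 + 59 = 214
  P = 79 + 6·87 + 2·214 = 1029
  R = 87 + 5·87 − 2·214 − 3·1029 = -2993
ΔR = -2993 − (-2521) = -472; ΔP = 1029 − 911 = 118
Score = (-3)·(-472) + (-4)·118 = 944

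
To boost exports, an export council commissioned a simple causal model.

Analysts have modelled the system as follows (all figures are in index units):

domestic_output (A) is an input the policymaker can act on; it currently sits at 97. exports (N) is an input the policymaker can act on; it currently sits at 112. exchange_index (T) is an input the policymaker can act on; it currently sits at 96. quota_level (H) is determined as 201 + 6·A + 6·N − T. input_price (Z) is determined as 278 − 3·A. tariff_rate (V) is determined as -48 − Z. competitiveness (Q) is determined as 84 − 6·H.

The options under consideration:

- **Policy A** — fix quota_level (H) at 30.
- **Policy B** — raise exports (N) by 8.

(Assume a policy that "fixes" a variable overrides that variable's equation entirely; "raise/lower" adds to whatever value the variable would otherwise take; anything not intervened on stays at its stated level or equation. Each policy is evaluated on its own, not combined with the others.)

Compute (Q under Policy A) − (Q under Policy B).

Policy A (H := 30):
  A = 97
  N = 112
  T = 96
  H = 30
  Q = 84 − 6·30 = -96
Policy B (N + 8):
  A = 97
  N = 112 + 8 = 120
  T = 96
  H = 201 + 6·97 + 6·120 − 96 = 1407
  Q = 84 − 6·1407 = -8358
Q: -96 − (-8358) = 8262

8262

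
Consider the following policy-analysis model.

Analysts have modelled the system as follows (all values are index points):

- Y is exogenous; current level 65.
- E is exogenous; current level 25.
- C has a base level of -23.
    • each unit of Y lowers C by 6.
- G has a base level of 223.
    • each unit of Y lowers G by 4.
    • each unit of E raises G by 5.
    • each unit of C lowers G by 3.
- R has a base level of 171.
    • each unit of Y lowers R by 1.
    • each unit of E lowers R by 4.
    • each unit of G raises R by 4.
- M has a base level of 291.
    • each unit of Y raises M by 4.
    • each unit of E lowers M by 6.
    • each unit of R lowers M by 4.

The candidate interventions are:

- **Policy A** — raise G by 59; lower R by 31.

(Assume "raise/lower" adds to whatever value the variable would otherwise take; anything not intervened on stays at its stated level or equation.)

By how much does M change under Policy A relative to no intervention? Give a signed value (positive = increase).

-820

Baseline:
  Y = 65
  E = 25
  C = -23 − 6·65 = -413
  G = 223 − 4·65 + 5·25 − 3·(-413) = 1327
  R = 171 − 65 − 4·25 + 4·1327 = 5314
  M = 291 + 4·65 − 6·25 − 4·5314 = -20855
Policy A (G + 59, R − 31):
  Y = 65
  E = 25
  C = -23 − 6·65 = -413
  G = 223 − 4·65 + 5·25 − 3·(-413) (+59 from intervention) = 1386
  R = 171 − 65 − 4·25 + 4·1386 (−31 from intervention) = 5519
  M = 291 + 4·65 − 6·25 − 4·5519 = -21675
Change in M: -21675 − (-20855) = -820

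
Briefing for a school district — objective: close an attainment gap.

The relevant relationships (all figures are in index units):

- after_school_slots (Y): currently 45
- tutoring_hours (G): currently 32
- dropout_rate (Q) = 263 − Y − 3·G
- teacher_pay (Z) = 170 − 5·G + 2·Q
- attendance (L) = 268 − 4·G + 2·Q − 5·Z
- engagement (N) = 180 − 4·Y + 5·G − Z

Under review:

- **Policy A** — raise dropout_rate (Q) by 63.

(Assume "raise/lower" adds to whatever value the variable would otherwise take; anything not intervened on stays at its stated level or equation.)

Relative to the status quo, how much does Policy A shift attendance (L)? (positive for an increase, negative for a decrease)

Baseline:
  Y = 45
  G = 32
  Q = 263 − 45 − 3·32 = 122
  Z = 170 − 5·32 + 2·122 = 254
  L = 268 − 4·32 + 2·122 − 5·254 = -886
Policy A (Q + 63):
  Y = 45
  G = 32
  Q = 263 − 45 − 3·32 (+63 from intervention) = 185
  Z = 170 − 5·32 + 2·185 = 380
  L = 268 − 4·32 + 2·185 − 5·380 = -1390
Change in L: -1390 − (-886) = -504

-504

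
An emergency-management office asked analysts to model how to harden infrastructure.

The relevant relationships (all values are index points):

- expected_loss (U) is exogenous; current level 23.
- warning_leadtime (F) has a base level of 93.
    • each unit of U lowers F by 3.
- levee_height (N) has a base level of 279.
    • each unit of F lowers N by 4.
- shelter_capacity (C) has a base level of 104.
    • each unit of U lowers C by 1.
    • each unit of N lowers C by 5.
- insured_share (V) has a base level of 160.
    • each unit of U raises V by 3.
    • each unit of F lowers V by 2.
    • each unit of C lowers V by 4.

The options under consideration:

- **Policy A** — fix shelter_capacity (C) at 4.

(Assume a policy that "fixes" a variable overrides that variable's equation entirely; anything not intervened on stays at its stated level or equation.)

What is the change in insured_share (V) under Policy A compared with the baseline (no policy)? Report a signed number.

Baseline:
  U = 23
  F = 93 − 3·23 = 24
  N = 279 − 4·24 = 183
  C = 104 − 23 − 5·183 = -834
  V = 160 + 3·23 − 2·24 − 4·(-834) = 3517
Policy A (C := 4):
  U = 23
  F = 93 − 3·23 = 24
  N = 279 − 4·24 = 183
  C = 4
  V = 160 + 3·23 − 2·24 − 4·4 = 165
Change in V: 165 − 3517 = -3352

-3352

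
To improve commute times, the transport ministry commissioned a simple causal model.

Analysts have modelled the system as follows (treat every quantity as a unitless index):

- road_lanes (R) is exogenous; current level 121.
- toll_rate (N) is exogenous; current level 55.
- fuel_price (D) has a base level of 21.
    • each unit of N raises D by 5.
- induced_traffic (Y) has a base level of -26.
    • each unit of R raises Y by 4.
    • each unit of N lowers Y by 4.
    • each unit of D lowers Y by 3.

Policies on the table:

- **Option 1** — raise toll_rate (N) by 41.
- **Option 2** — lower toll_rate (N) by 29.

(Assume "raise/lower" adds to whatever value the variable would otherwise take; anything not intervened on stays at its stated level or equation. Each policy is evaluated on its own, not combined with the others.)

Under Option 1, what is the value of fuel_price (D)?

Option 1 (N + 41):
  N = 55 + 41 = 96
  D = 21 + 5·96 = 501

501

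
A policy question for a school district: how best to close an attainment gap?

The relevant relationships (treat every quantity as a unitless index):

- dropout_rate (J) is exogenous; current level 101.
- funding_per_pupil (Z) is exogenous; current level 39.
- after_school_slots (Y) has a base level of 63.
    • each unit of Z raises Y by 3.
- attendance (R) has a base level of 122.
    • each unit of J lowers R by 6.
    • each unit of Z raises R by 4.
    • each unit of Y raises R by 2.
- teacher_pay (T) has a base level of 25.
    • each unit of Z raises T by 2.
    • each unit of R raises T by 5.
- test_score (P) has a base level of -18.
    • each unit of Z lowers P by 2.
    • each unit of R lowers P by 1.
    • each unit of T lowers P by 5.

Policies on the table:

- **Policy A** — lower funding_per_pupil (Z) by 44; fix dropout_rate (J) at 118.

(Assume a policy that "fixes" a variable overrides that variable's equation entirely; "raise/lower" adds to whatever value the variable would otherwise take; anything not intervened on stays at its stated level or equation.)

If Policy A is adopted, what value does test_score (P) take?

Policy A (Z − 44, J := 118):
  J = 118
  Z = 39 − 44 = -5
  Y = 63 + 3·(-5) = 48
  R = 122 − 6·118 + 4·(-5) + 2·48 = -510
  T = 25 + 2·(-5) + 5·(-510) = -2535
  P = -18 − 2·(-5) − (-510) − 5·(-2535) = 13177

13177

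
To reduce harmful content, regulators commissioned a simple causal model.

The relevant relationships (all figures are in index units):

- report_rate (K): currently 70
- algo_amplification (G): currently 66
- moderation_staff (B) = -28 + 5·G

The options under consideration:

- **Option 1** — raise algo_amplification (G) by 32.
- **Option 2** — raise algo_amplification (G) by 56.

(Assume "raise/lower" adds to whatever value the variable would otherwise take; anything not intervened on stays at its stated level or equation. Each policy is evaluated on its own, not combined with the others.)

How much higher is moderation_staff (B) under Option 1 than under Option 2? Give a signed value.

-120

Option 1 (G + 32):
  G = 66 + 32 = 98
  B = -28 + 5·98 = 462
Option 2 (G + 56):
  G = 66 + 56 = 122
  B = -28 + 5·122 = 582
B: 462 − 582 = -120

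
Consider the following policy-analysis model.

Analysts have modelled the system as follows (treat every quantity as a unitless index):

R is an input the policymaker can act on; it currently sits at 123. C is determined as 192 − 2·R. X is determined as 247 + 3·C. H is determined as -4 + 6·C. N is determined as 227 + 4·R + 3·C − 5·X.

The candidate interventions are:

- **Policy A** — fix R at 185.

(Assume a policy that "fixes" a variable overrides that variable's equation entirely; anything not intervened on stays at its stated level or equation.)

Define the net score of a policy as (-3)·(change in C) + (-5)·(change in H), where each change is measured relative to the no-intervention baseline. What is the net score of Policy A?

Baseline:
  R = 123
  C = 192 − 2·123 = -54
  H = -4 + 6·(-54) = -328
Policy A (R := 185):
  R = 185
  C = 192 − 2·185 = -178
  H = -4 + 6·(-178) = -1072
ΔC = -178 − (-54) = -124; ΔH = -1072 − (-328) = -744
Score = (-3)·(-124) + (-5)·(-744) = 4092

4092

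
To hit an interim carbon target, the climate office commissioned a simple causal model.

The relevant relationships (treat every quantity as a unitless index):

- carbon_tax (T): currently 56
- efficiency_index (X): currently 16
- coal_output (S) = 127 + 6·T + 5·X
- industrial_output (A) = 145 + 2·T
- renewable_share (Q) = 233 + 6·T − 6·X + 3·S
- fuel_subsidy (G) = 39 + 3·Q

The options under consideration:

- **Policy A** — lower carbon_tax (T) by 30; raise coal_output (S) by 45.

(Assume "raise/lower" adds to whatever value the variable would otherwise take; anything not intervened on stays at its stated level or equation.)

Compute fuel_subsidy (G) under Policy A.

4590

Policy A (T − 30, S + 45):
  T = 56 − 30 = 26
  X = 16
  S = 127 + 6·26 + 5·16 (+45 from intervention) = 408
  Q = 233 + 6·26 − 6·16 + 3·408 = 1517
  G = 39 + 3·1517 = 4590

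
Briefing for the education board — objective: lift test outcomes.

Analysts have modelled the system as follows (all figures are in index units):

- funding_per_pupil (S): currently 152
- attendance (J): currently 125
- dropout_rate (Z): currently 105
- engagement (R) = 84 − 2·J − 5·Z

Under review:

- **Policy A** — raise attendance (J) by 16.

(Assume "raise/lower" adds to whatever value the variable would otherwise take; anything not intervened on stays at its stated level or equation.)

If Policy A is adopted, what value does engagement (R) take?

Policy A (J + 16):
  J = 125 + 16 = 141
  Z = 105
  R = 84 − 2·141 − 5·105 = -723

-723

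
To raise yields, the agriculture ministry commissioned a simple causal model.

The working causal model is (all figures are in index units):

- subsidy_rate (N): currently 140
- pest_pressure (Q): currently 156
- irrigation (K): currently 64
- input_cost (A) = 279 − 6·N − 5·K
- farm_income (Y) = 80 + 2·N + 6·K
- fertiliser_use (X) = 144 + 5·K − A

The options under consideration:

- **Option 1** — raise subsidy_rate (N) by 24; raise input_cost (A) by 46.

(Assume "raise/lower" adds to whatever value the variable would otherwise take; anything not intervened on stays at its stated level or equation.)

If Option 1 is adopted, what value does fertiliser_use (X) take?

Option 1 (N + 24, A + 46):
  N = 140 + 24 = 164
  K = 64
  A = 279 − 6·164 − 5·64 (+46 from intervention) = -979
  X = 144 + 5·64 − (-979) = 1443

1443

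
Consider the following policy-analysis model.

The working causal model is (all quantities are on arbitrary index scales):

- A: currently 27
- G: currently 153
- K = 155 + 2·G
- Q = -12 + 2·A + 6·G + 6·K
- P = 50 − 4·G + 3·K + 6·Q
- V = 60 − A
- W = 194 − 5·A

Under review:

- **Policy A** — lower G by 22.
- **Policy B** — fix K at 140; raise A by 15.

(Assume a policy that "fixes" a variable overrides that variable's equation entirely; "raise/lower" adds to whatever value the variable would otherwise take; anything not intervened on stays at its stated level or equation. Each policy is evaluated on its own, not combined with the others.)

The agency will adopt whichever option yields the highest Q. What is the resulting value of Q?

Policy A (G − 22):
  A = 27
  G = 153 − 22 = 131
  K = 155 + 2·131 = 417
  Q = -12 + 2·27 + 6·131 + 6·417 = 3330
Policy B (K := 140, A + 15):
  A = 27 + 15 = 42
  G = 153
  K = 140
  Q = -12 + 2·42 + 6·153 + 6·140 = 1830
Comparing — Policy A: Q=3330, Policy B: Q=1830. Highest is 3330 (Policy A).

3330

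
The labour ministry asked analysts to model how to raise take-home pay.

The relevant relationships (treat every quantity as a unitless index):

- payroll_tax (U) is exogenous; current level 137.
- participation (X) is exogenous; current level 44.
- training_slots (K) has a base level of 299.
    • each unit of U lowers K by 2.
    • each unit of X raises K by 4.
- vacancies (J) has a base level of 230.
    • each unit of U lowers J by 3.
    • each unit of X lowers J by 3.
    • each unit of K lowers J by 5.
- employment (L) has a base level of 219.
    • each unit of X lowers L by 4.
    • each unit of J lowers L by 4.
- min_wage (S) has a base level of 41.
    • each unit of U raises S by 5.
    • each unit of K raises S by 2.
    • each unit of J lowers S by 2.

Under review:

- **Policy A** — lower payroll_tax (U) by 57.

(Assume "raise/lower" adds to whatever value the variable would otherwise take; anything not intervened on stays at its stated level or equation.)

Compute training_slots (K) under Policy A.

315

Policy A (U − 57):
  U = 137 − 57 = 80
  X = 44
  K = 299 − 2·80 + 4·44 = 315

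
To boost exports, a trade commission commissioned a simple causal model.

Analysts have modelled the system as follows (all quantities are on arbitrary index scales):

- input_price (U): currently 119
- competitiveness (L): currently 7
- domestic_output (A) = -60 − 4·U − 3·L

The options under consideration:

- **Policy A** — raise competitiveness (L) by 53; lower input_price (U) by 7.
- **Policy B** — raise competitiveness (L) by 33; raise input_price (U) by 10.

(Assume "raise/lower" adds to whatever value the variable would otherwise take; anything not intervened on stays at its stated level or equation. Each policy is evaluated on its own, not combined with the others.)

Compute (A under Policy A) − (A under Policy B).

Policy A (L + 53, U − 7):
  U = 119 − 7 = 112
  L = 7 + 53 = 60
  A = -60 − 4·112 − 3·60 = -688
Policy B (L + 33, U + 10):
  U = 119 + 10 = 129
  L = 7 + 33 = 40
  A = -60 − 4·129 − 3·40 = -696
A: -688 − (-696) = 8

8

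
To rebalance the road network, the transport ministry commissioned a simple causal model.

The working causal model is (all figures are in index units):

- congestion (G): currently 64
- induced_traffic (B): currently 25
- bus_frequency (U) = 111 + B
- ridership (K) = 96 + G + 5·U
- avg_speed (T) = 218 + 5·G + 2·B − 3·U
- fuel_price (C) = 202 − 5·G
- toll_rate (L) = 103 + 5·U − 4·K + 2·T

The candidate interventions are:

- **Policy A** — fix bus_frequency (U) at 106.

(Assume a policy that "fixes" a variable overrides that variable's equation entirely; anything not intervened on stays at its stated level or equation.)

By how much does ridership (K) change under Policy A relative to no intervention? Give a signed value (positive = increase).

Baseline:
  G = 64
  B = 25
  U = 111 + 25 = 136
  K = 96 + 64 + 5·136 = 840
Policy A (U := 106):
  G = 64
  B = 25
  U = 106
  K = 96 + 64 + 5·106 = 690
Change in K: 690 − 840 = -150

-150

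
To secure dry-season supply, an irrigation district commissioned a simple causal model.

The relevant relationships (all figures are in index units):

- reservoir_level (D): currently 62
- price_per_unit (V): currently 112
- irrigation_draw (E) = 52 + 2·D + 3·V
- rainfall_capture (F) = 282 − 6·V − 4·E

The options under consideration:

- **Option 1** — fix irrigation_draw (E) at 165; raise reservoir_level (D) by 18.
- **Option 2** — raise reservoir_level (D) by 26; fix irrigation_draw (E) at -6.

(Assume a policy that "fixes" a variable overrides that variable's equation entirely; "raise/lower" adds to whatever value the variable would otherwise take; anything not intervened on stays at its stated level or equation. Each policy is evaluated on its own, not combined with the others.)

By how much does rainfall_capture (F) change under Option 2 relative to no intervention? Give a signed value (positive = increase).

Baseline:
  D = 62
  V = 112
  E = 52 + 2·62 + 3·112 = 512
  F = 282 − 6·112 − 4·512 = -2438
Option 2 (D + 26, E := -6):
  D = 62 + 26 = 88
  V = 112
  E = -6
  F = 282 − 6·112 − 4·(-6) = -366
Change in F: -366 − (-2438) = 2072

2072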